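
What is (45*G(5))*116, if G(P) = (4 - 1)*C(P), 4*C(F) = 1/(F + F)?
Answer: 783/2 ≈ 391.50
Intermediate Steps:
C(F) = 1/(8*F) (C(F) = 1/(4*(F + F)) = 1/(4*((2*F))) = (1/(2*F))/4 = 1/(8*F))
G(P) = 3/(8*P) (G(P) = (4 - 1)*(1/(8*P)) = 3*(1/(8*P)) = 3/(8*P))
(45*G(5))*116 = (45*((3/8)/5))*116 = (45*((3/8)*(⅕)))*116 = (45*(3/40))*116 = (27/8)*116 = 783/2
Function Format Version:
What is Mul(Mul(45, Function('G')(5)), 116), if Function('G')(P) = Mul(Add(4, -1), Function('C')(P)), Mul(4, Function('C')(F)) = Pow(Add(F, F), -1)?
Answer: Rational(783, 2) ≈ 391.50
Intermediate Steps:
Function('C')(F) = Mul(Rational(1, 8), Pow(F, -1)) (Function('C')(F) = Mul(Rational(1, 4), Pow(Add(F, F), -1)) = Mul(Rational(1, 4), Pow(Mul(2, F), -1)) = Mul(Rational(1, 4), Mul(Rational(1, 2), Pow(F, -1))) = Mul(Rational(1, 8), Pow(F, -1)))
Function('G')(P) = Mul(Rational(3, 8), Pow(P, -1)) (Function('G')(P) = Mul(Add(4, -1), Mul(Rational(1, 8), Pow(P, -1))) = Mul(3, Mul(Rational(1, 8), Pow(P, -1))) = Mul(Rational(3, 8), Pow(P, -1)))
Mul(Mul(45, Function('G')(5)), 116) = Mul(Mul(45, Mul(Rational(3, 8), Pow(5, -1))), 116) = Mul(Mul(45, Mul(Rational(3, 8), Rational(1, 5))), 116) = Mul(Mul(45, Rational(3, 40)), 116) = Mul(Rational(27, 8), 116) = Rational(783, 2)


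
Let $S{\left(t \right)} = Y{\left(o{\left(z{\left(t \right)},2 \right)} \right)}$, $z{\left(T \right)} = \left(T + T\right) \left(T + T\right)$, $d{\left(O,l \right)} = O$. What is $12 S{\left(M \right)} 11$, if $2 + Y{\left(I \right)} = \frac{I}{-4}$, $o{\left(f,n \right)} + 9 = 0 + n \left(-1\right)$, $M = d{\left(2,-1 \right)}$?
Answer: $99$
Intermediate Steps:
$M = 2$
$z{\left(T \right)} = 4 T^{2}$ ($z{\left(T \right)} = 2 T 2 T = 4 T^{2}$)
$o{\left(f,n \right)} = -9 - n$ ($o{\left(f,n \right)} = -9 + \left(0 + n \left(-1\right)\right) = -9 + \left(0 - n\right) = -9 - n$)
$Y{\left(I \right)} = -2 - \frac{I}{4}$ ($Y{\left(I \right)} = -2 + \frac{I}{-4} = -2 + I \left(- \frac{1}{4}\right) = -2 - \frac{I}{4}$)
$S{\left(t \right)} = \frac{3}{4}$ ($S{\left(t \right)} = -2 - \frac{-9 - 2}{4} = -2 - - \frac{11}{4} = -2 + \frac{11}{4} = \frac{3}{4}$)
$12 S{\left(M \right)} 11 = 12 \cdot \frac{3}{4} \cdot 11 = 9 \cdot 11 = 99$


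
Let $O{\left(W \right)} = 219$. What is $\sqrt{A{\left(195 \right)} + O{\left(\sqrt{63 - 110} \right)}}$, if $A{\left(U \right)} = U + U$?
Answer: $\sqrt{609} \approx 24.678$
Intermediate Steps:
$A{\left(U \right)} = 2 U$
$\sqrt{A{\left(195 \right)} + O{\left(\sqrt{63 - 110} \right)}} = \sqrt{2 \cdot 195 + 219} = \sqrt{390 + 219} = \sqrt{609}$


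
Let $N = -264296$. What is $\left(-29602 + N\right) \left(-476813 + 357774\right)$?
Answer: $34985324022$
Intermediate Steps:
$\left(-29602 + N\right) \left(-476813 + 357774\right) = \left(-29602 - 264296\right) \left(-476813 + 357774\right) = \left(-293898\right) \left(-119039\right) = 34985324022$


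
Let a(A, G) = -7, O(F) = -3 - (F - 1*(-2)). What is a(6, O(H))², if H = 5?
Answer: 49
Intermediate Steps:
O(F) = -5 - F (O(F) = -3 - (F + 2) = -3 - (2 + F) = -3 + (-2 - F) = -5 - F)
a(6, O(H))² = (-7)² = 49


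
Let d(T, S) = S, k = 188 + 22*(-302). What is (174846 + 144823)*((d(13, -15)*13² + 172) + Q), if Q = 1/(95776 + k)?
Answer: -9638621282053/12760 ≈ -7.5538e+8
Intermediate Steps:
k = -6456 (k = 188 - 6644 = -6456)
Q = 1/89320 (Q = 1/(95776 - 6456) = 1/89320 ≈ 1.1196e-5)
(174846 + 144823)*((d(13, -15)*13² + 172) + Q) = (174846 + 144823)*((-15*13² + 172) + 1/89320) = 319669*((-15*169 + 172) + 1/89320) = 319669*((-2535 + 172) + 1/89320) = 319669*(-2363 + 1/89320) = 319669*(-211063159/89320) = -9638621282053/12760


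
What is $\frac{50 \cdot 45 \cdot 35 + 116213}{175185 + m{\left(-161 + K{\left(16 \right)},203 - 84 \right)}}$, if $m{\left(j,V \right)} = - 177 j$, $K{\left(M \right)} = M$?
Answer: $\frac{194963}{200850} \approx 0.97069$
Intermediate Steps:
$\frac{50 \cdot 45 \cdot 35 + 116213}{175185 + m{\left(-161 + K{\left(16 \right)},203 - 84 \right)}} = \frac{50 \cdot 45 \cdot 35 + 116213}{175185 - 177 \left(-161 + 16\right)} = \frac{2250 \cdot 35 + 116213}{175185 - -25665} = \frac{78750 + 116213}{175185 + 25665} = \frac{194963}{200850}$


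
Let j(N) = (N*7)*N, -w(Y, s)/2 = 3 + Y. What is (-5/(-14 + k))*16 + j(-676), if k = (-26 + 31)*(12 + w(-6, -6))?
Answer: 60777788/19 ≈ 3.1988e+6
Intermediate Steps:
w(Y, s) = -6 - 2*Y (w(Y, s) = -2*(3 + Y) = -6 - 2*Y)
k = 90 (k = (-26 + 31)*(12 + (-6 - 2*(-6))) = 5*(12 + (-6 + 12)) = 5*(12 + 6) = 5*18 = 90)
j(N) = 7*N² (j(N) = (7*N)*N = 7*N²)
(-5/(-14 + k))*16 + j(-676) = (-5/(-14 + 90))*16 + 7*(-676)² = (-5/76)*16 + 7*456976 = ((1/76)*(-5))*16 + 3198832 = -5/76*16 + 3198832 = -20/19 + 3198832 = 60777788/19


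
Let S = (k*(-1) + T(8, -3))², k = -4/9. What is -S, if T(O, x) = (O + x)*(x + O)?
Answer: -52441/81 ≈ -647.42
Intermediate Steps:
k = -4/9 (k = -4*⅑ = -4/9 ≈ -0.44444)
T(O, x) = (O + x)² (T(O, x) = (O + x)*(O + x) = (O + x)²)
S = 52441/81 (S = (-4/9*(-1) + (8 - 3)²)² = (4/9 + 5²)² = (4/9 + 25)² = (229/9)² = 52441/81 ≈ 647.42)
-S = -1*52441/81 = -52441/81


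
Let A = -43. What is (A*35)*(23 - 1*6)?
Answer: -25585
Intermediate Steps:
(A*35)*(23 - 1*6) = (-43*35)*(23 - 1*6) = -1505*(23 - 6) = -1505*17 = -25585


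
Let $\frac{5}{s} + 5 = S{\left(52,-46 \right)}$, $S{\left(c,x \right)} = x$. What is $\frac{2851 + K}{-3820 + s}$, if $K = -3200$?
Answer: $\frac{17799}{194825} \approx 0.091359$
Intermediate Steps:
$s = - \frac{5}{51}$ ($s = \frac{5}{-5 - 46} = \frac{5}{-51} = 5 \left(- \frac{1}{51}\right) = - \frac{5}{51} \approx -0.098039$)
$\frac{2851 + K}{-3820 + s} = \frac{2851 - 3200}{-3820 - \frac{5}{51}} = - \frac{349}{- \frac{194825}{51}} = \left(-349\right) \left(- \frac{51}{194825}\right) = \frac{17799}{194825}$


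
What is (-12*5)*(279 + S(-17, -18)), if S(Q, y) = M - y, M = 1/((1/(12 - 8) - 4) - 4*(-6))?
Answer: -552460/31 ≈ -17821.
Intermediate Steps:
M = 2/93 (M = -⅙/((1/4 - 4) - 4) = -⅙/((¼ - 4) - 4) = -⅙/(-15/4 - 4) = -⅙/(-31/4) = -4/31*(-⅙) = 2/93 ≈ 0.021505)
S(Q, y) = 2/93 - y
(-12*5)*(279 + S(-17, -18)) = (-12*5)*(279 + (2/93 - 1*(-18))) = -60*(279 + (2/93 + 18)) = -60*(279 + 1676/93) = -60*27623/93 = -552460/31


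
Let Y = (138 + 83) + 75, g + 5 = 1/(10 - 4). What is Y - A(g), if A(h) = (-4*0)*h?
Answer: 296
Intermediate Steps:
g = -29/6 (g = -5 + 1/(10 - 4) = -5 + 1/6 = -5 + ⅙ = -29/6 ≈ -4.8333)
A(h) = 0 (A(h) = 0*h = 0)
Y = 296 (Y = 221 + 75 = 296)
Y - A(g) = 296 - 1*0 = 296 + 0 = 296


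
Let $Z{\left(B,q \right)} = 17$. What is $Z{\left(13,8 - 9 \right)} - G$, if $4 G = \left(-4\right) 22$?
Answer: $39$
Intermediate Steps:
$G = -22$ ($G = \frac{\left(-4\right) 22}{4} = \frac{1}{4} \left(-88\right) = -22$)
$Z{\left(13,8 - 9 \right)} - G = 17 - -22 = 17 + 22 = 39$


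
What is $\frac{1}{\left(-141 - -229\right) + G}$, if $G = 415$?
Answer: $\frac{1}{503} \approx 0.0019881$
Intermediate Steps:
$\frac{1}{\left(-141 - -229\right) + G} = \frac{1}{\left(-141 - -229\right) + 415} = \frac{1}{\left(-141 + 229\right) + 415} = \frac{1}{88 + 415} = \frac{1}{503}$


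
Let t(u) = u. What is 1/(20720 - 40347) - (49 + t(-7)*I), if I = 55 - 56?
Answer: -1099113/19627 ≈ -56.000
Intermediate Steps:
I = -1
1/(20720 - 40347) - (49 + t(-7)*I) = 1/(20720 - 40347) - (49 - 7*(-1)) = 1/(-19627) - (49 + 7) = -1/19627 - 1*56 = -1/19627 - 56 = -1099113/19627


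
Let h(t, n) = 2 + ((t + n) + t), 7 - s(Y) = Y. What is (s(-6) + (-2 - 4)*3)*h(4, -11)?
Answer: 5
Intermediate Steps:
s(Y) = 7 - Y
h(t, n) = 2 + n + 2*t (h(t, n) = 2 + ((n + t) + t) = 2 + (n + 2*t) = 2 + n + 2*t)
(s(-6) + (-2 - 4)*3)*h(4, -11) = ((7 - 1*(-6)) + (-2 - 4)*3)*(2 - 11 + 2*4) = ((7 + 6) - 6*3)*(2 - 11 + 8) = (13 - 18)*(-1) = -5*(-1) = 5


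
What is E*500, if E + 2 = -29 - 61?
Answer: -46000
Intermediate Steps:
E = -92 (E = -2 + (-29 - 61) = -2 - 90 = -92)
E*500 = -92*500 = -46000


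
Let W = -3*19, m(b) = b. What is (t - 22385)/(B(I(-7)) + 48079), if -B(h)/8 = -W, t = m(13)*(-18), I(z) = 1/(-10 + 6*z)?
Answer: -22619/47623 ≈ -0.47496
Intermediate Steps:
t = -234 (t = 13*(-18) = -234)
W = -57
B(h) = -456 (B(h) = -(-8)*(-57) = -8*57 = -456)
(t - 22385)/(B(I(-7)) + 48079) = (-234 - 22385)/(-456 + 48079) = -22619/47623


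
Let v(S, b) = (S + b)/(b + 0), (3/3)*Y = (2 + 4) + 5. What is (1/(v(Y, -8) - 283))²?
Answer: 64/5139289 ≈ 1.2453e-5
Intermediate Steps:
Y = 11 (Y = (2 + 4) + 5 = 6 + 5 = 11)
v(S, b) = (S + b)/b
(1/(v(Y, -8) - 283))² = (1/((11 - 8)/(-8) - 283))² = (1/(-⅛*3 - 283))² = (1/(-3/8 - 283))² = (1/(-2267/8))² = (-8/2267)² = 64/5139289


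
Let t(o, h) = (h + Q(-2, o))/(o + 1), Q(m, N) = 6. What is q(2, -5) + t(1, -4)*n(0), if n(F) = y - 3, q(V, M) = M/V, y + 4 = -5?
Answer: -29/2 ≈ -14.500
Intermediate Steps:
y = -9 (y = -4 - 5 = -9)
n(F) = -12 (n(F) = -9 - 3 = -12)
t(o, h) = (6 + h)/(1 + o) (t(o, h) = (h + 6)/(o + 1) = (6 + h)/(1 + o))
q(2, -5) + t(1, -4)*n(0) = -5/2 + ((6 - 4)/(1 + 1))*(-12) = -5*1/2 + (2/2)*(-12) = -5/2 + ((1/2)*2)*(-12) = -5/2 + 1*(-12) = -5/2 - 12 = -29/2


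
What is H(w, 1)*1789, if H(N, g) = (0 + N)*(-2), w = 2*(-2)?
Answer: 14312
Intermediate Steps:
w = -4
H(N, g) = -2*N (H(N, g) = N*(-2) = -2*N)
H(w, 1)*1789 = -2*(-4)*1789 = 8*1789 = 14312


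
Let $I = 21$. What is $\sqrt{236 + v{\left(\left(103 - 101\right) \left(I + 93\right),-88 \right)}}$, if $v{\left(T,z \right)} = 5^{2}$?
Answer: $3 \sqrt{29} \approx 16.155$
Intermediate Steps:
$v{\left(T,z \right)} = 25$
$\sqrt{236 + v{\left(\left(103 - 101\right) \left(I + 93\right),-88 \right)}} = \sqrt{236 + 25} = \sqrt{261} = 3 \sqrt{29}$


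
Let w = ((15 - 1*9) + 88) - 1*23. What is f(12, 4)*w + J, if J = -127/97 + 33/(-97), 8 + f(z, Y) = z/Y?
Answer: -34595/97 ≈ -356.65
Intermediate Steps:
f(z, Y) = -8 + z/Y
J = -160/97 (J = -127*1/97 + 33*(-1/97) = -127/97 - 33/97 = -160/97 ≈ -1.6495)
w = 71 (w = ((15 - 9) + 88) - 23 = (6 + 88) - 23 = 94 - 23 = 71)
f(12, 4)*w + J = (-8 + 12/4)*71 - 160/97 = (-8 + 12*(¼))*71 - 160/97 = (-8 + 3)*71 - 160/97 = -5*71 - 160/97 = -355 - 160/97 = -34595/97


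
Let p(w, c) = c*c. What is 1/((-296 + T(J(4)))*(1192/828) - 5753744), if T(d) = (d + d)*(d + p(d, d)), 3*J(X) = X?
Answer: -5589/32159990080 ≈ -1.7379e-7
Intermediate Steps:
J(X) = X/3
p(w, c) = c²
T(d) = 2*d*(d + d²) (T(d) = (d + d)*(d + d²) = (2*d)*(d + d²) = 2*d*(d + d²))
1/((-296 + T(J(4)))*(1192/828) - 5753744) = 1/((-296 + 2*((⅓)*4)²*(1 + (⅓)*4))*(1192/828) - 5753744) = 1/((-296 + 2*(4/3)²*(1 + 4/3))*(1192*(1/828)) - 5753744) = 1/((-296 + 2*(16/9)*(7/3))*(298/207) - 5753744) = 1/((-296 + 224/27)*(298/207) - 5753744) = 1/(-7768/27*298/207 - 5753744) = 1/(-2314864/5589 - 5753744) = 1/(-32159990080/5589) = -5589/32159990080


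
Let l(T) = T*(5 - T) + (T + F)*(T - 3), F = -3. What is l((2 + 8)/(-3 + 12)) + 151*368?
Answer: 500183/9 ≈ 55576.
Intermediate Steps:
l(T) = (-3 + T)² + T*(5 - T) (l(T) = T*(5 - T) + (T - 3)*(T - 3) = T*(5 - T) + (-3 + T)*(-3 + T) = T*(5 - T) + (-3 + T)² = (-3 + T)² + T*(5 - T))
l((2 + 8)/(-3 + 12)) + 151*368 = (9 - (2 + 8)/(-3 + 12)) + 151*368 = (9 - 10/9) + 55568 = 71/9 + 55568 = 500183/9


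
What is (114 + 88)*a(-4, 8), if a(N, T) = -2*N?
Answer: 1616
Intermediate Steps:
(114 + 88)*a(-4, 8) = (114 + 88)*(-2*(-4)) = 202*8 = 1616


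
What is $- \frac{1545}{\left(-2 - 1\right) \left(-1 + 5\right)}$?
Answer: $\frac{515}{4} \approx 128.75$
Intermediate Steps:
$- \frac{1545}{\left(-2 - 1\right) \left(-1 + 5\right)} = - \frac{1545}{\left(-3\right) 4} = - \frac{1545}{-12} = \left(-1545\right) \left(- \frac{1}{12}\right) = \frac{515}{4}$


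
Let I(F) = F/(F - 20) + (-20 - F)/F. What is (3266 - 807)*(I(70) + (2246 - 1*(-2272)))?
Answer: 388851506/35 ≈ 1.1110e+7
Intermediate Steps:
I(F) = F/(-20 + F) + (-20 - F)/F
(3266 - 807)*(I(70) + (2246 - 1*(-2272))) = (3266 - 807)*(400/(70*(-20 + 70)) + (2246 - 1*(-2272))) = 2459*(400*(1/70)/50 + (2246 + 2272)) = 2459*(400*(1/70)*(1/50) + 4518) = 2459*(4/35 + 4518) = 2459*(158134/35) = 388851506/35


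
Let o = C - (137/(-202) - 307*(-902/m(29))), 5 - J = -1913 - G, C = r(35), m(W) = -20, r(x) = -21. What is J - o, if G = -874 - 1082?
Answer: -7001006/505 ≈ -13863.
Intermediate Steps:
C = -21
G = -1956
J = -38 (J = 5 - (-1913 - 1*(-1956)) = 5 - (-1913 + 1956) = 5 - 1*43 = 5 - 43 = -38)
o = 6981816/505 (o = -21 - (137/(-202) - 307/((-20/(-902)))) = -21 - (137*(-1/202) - 307/((-20*(-1/902)))) = -21 - (-137/202 - 307/10/451) = -21 - (-137/202 - 307*451/10) = -21 - (-137/202 - 138457/10) = -21 - 1*(-6992421/505) = -21 + 6992421/505 = 6981816/505 ≈ 13825.)
J - o = -38 - 1*6981816/505 = -38 - 6981816/505 = -7001006/505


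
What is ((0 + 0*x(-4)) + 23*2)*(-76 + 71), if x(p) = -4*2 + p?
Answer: -230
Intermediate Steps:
x(p) = -8 + p
((0 + 0*x(-4)) + 23*2)*(-76 + 71) = ((0 + 0*(-8 - 4)) + 23*2)*(-76 + 71) = ((0 + 0*(-12)) + 46)*(-5) = ((0 + 0) + 46)*(-5) = (0 + 46)*(-5) = 46*(-5) = -230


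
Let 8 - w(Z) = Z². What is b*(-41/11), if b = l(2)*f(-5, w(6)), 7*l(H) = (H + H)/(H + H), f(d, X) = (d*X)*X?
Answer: 22960/11 ≈ 2087.3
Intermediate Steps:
w(Z) = 8 - Z²
f(d, X) = d*X² (f(d, X) = (X*d)*X = d*X²)
l(H) = ⅐ (l(H) = ((H + H)/(H + H))/7 = ((2*H)/((2*H)))/7 = ((2*H)*(1/(2*H)))/7 = (⅐)*1 = ⅐)
b = -560 (b = (-5*(8 - 1*6²)²)/7 = (-5*(8 - 1*36)²)/7 = (-5*(8 - 36)²)/7 = (-5*(-28)²)/7 = (-5*784)/7 = (⅐)*(-3920) = -560)
b*(-41/11) = -(-22960)/11 = -560*(-41/11) = 22960/11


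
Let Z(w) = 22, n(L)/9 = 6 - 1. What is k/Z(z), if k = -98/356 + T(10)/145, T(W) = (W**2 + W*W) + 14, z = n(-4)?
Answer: 2817/51620 ≈ 0.054572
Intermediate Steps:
n(L) = 45 (n(L) = 9*(6 - 1) = 9*5 = 45)
z = 45
T(W) = 14 + 2*W**2 (T(W) = (W**2 + W**2) + 14 = 2*W**2 + 14 = 14 + 2*W**2)
k = 30987/25810 (k = -98/356 + (14 + 2*10**2)/145 = -98*1/356 + (14 + 2*100)*(1/145) = -49/178 + (14 + 200)*(1/145) = -49/178 + 214*(1/145) = -49/178 + 214/145 = 30987/25810 ≈ 1.2006)
k/Z(z) = (30987/25810)/22 = (30987/25810)*(1/22) = 2817/51620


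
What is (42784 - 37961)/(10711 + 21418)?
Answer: 4823/32129 ≈ 0.15011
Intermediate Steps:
(42784 - 37961)/(10711 + 21418) = 4823/32129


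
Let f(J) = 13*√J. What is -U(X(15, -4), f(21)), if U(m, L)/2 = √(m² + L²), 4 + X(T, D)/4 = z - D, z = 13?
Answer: -26*√37 ≈ -158.15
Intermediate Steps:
X(T, D) = 36 - 4*D (X(T, D) = -16 + 4*(13 - D) = -16 + (52 - 4*D) = 36 - 4*D)
U(m, L) = 2*√(L² + m²) (U(m, L) = 2*√(m² + L²) = 2*√(L² + m²))
-U(X(15, -4), f(21)) = -2*√((13*√21)² + (36 - 4*(-4))²) = -2*√(3549 + (36 + 16)²) = -2*√(3549 + 52²) = -2*√(3549 + 2704) = -2*√6253 = -2*13*√37 = -26*√37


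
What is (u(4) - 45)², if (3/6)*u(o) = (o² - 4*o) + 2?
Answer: 1681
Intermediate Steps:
u(o) = 4 - 8*o + 2*o² (u(o) = 2*((o² - 4*o) + 2) = 2*(2 + o² - 4*o) = 4 - 8*o + 2*o²)
(u(4) - 45)² = ((4 - 8*4 + 2*4²) - 45)² = ((4 - 32 + 2*16) - 45)² = ((4 - 32 + 32) - 45)² = (4 - 45)² = (-41)² = 1681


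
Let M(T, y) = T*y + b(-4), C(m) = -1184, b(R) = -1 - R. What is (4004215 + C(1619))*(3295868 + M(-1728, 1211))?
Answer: 4816699090153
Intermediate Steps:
M(T, y) = 3 + T*y (M(T, y) = T*y + (-1 - 1*(-4)) = T*y + (-1 + 4) = T*y + 3 = 3 + T*y)
(4004215 + C(1619))*(3295868 + M(-1728, 1211)) = (4004215 - 1184)*(3295868 + (3 - 1728*1211)) = 4003031*(3295868 + (3 - 2092608)) = 4003031*(3295868 - 2092605) = 4003031*1203263 = 4816699090153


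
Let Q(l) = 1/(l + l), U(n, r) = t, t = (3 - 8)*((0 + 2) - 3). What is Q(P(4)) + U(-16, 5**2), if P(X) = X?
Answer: 41/8 ≈ 5.1250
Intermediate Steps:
t = 5 (t = -5*(2 - 3) = -5*(-1) = 5)
U(n, r) = 5
Q(l) = 1/(2*l)
Q(P(4)) + U(-16, 5**2) = (1/2)/4 + 5 = (1/2)*(1/4) + 5 = 1/8 + 5 = 41/8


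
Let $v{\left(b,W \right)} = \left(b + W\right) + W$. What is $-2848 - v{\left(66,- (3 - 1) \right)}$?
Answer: $-2910$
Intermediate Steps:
$v{\left(b,W \right)} = b + 2 W$ ($v{\left(b,W \right)} = \left(W + b\right) + W = b + 2 W$)
$-2848 - v{\left(66,- (3 - 1) \right)} = -2848 - \left(66 + 2 \left(- (3 - 1)\right)\right) = -2848 - \left(66 + 2 \left(\left(-1\right) 2\right)\right) = -2848 - \left(66 + 2 \left(-2\right)\right) = -2848 - \left(66 - 4\right) = -2848 - 62 = -2910$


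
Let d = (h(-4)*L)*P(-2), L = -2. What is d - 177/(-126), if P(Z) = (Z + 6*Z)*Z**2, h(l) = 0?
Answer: 59/42 ≈ 1.4048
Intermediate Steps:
P(Z) = 7*Z**3 (P(Z) = (7*Z)*Z**2 = 7*Z**3)
d = 0 (d = (0*(-2))*(7*(-2)**3) = 0*(7*(-8)) = 0*(-56) = 0)
d - 177/(-126) = 0 - 177/(-126) = 0 - 177*(-1/126) = 0 + 59/42 = 59/42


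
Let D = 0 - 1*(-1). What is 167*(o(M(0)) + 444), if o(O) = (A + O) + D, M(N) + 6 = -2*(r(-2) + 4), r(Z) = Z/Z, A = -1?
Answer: 71476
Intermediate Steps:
D = 1 (D = 0 + 1 = 1)
r(Z) = 1
M(N) = -16 (M(N) = -6 - 2*(1 + 4) = -6 - 2*5 = -6 - 10 = -16)
o(O) = O (o(O) = (-1 + O) + 1 = O)
167*(o(M(0)) + 444) = 167*(-16 + 444) = 167*428 = 71476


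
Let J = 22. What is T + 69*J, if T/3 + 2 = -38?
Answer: 1398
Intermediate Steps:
T = -120 (T = -6 + 3*(-38) = -6 - 114 = -120)
T + 69*J = -120 + 69*22 = -120 + 1518 = 1398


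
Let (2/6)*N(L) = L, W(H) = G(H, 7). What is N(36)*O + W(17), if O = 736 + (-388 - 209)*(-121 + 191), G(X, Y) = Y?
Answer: -4433825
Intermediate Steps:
W(H) = 7
N(L) = 3*L
O = -41054 (O = 736 - 597*70 = 736 - 41790 = -41054)
N(36)*O + W(17) = (3*36)*(-41054) + 7 = 108*(-41054) + 7 = -4433832 + 7 = -4433825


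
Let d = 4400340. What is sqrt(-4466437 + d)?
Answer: I*sqrt(66097) ≈ 257.09*I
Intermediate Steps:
sqrt(-4466437 + d) = sqrt(-4466437 + 4400340) = sqrt(-66097) = I*sqrt(66097)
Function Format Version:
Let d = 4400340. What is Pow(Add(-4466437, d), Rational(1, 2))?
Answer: Mul(I, Pow(66097, Rational(1, 2))) ≈ Mul(257.09, I)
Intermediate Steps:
Pow(Add(-4466437, d), Rational(1, 2)) = Pow(Add(-4466437, 4400340), Rational(1, 2)) = Pow(-66097, Rational(1, 2)) = Mul(I, Pow(66097, Rational(1, 2)))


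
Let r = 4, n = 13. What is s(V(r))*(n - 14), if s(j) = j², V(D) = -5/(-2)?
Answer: -25/4 ≈ -6.2500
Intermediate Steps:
V(D) = 5/2 (V(D) = -5*(-½) = 5/2)
s(V(r))*(n - 14) = (5/2)²*(13 - 14) = (25/4)*(-1) = -25/4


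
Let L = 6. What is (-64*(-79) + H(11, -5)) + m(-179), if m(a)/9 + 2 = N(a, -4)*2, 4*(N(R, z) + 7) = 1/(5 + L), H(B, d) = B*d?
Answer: 106863/22 ≈ 4857.4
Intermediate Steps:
N(R, z) = -307/44 (N(R, z) = -7 + 1/(4*(5 + 6)) = -7 + (¼)/11 = -7 + (¼)*(1/11) = -7 + 1/44 = -307/44)
m(a) = -3159/22 (m(a) = -18 + 9*(-307/44*2) = -18 + 9*(-307/22) = -18 - 2763/22 = -3159/22)
(-64*(-79) + H(11, -5)) + m(-179) = (-64*(-79) + 11*(-5)) - 3159/22 = (5056 - 55) - 3159/22 = 5001 - 3159/22 = 106863/22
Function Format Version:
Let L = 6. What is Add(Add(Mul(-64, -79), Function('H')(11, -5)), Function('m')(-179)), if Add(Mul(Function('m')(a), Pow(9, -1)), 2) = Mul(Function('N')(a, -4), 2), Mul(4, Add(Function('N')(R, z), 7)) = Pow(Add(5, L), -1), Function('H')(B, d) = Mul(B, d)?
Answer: Rational(106863, 22) ≈ 4857.4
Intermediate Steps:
Function('N')(R, z) = Rational(-307, 44) (Function('N')(R, z) = Add(-7, Mul(Rational(1, 4), Pow(Add(5, 6), -1))) = Add(-7, Mul(Rational(1, 4), Pow(11, -1))) = Add(-7, Mul(Rational(1, 4), Rational(1, 11))) = Add(-7, Rational(1, 44)) = Rational(-307, 44))
Function('m')(a) = Rational(-3159, 22) (Function('m')(a) = Add(-18, Mul(9, Mul(Rational(-307, 44), 2))) = Add(-18, Mul(9, Rational(-307, 22))) = Add(-18, Rational(-2763, 22)) = Rational(-3159, 22))
Add(Add(Mul(-64, -79), Function('H')(11, -5)), Function('m')(-179)) = Add(Add(Mul(-64, -79), Mul(11, -5)), Rational(-3159, 22)) = Add(Add(5056, -55), Rational(-3159, 22)) = Add(5001, Rational(-3159, 22)) = Rational(106863, 22)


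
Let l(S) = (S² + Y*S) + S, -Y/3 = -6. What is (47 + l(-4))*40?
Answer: -520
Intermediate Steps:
Y = 18 (Y = -3*(-6) = 18)
l(S) = S² + 19*S (l(S) = (S² + 18*S) + S = S² + 19*S)
(47 + l(-4))*40 = (47 - 4*(19 - 4))*40 = (47 - 4*15)*40 = (47 - 60)*40 = -13*40 = -520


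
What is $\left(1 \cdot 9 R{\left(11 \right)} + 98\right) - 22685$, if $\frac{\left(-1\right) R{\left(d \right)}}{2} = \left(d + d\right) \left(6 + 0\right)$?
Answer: $-24963$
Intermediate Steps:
$R{\left(d \right)} = - 24 d$ ($R{\left(d \right)} = - 2 \left(d + d\right) \left(6 + 0\right) = - 2 \cdot 2 d 6 = - 2 \cdot 12 d = - 24 d$)
$\left(1 \cdot 9 R{\left(11 \right)} + 98\right) - 22685 = \left(1 \cdot 9 \left(\left(-24\right) 11\right) + 98\right) - 22685 = \left(9 \left(-264\right) + 98\right) - 22685 = \left(-2376 + 98\right) - 22685 = -2278 - 22685 = -24963$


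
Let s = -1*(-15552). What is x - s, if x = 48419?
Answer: 32867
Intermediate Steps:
s = 15552
x - s = 48419 - 1*15552 = 48419 - 15552 = 32867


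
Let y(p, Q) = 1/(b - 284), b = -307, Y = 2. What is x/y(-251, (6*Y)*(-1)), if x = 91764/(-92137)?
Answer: 54232524/92137 ≈ 588.61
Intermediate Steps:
x = -91764/92137 (x = 91764*(-1/92137) = -91764/92137 ≈ -0.99595)
y(p, Q) = -1/591 (y(p, Q) = 1/(-307 - 284) = 1/(-591) = -1/591)
x/y(-251, (6*Y)*(-1)) = -91764/(92137*(-1/591)) = -91764/92137*(-591) = 54232524/92137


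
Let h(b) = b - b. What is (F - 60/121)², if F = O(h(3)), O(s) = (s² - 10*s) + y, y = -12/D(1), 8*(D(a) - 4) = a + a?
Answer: 46621584/4231249 ≈ 11.018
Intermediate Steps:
D(a) = 4 + a/4 (D(a) = 4 + (a + a)/8 = 4 + (2*a)/8 = 4 + a/4)
y = -48/17 (y = -12/(4 + (¼)*1) = -12/(4 + ¼) = -12/17/4 = -12*4/17 = -48/17 ≈ -2.8235)
h(b) = 0
O(s) = -48/17 + s² - 10*s (O(s) = (s² - 10*s) - 48/17 = -48/17 + s² - 10*s)
F = -48/17 (F = -48/17 + 0² - 10*0 = -48/17 + 0 + 0 = -48/17 ≈ -2.8235)
(F - 60/121)² = (-48/17 - 60/121)² = (-6828/2057)² = 46621584/4231249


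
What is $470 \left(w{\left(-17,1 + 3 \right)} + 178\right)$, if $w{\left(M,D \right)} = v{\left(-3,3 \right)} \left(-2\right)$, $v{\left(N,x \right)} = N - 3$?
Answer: $89300$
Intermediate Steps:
$v{\left(N,x \right)} = -3 + N$ ($v{\left(N,x \right)} = N - 3 = -3 + N$)
$w{\left(M,D \right)} = 12$ ($w{\left(M,D \right)} = \left(-3 - 3\right) \left(-2\right) = \left(-6\right) \left(-2\right) = 12$)
$470 \left(w{\left(-17,1 + 3 \right)} + 178\right) = 470 \left(12 + 178\right) = 470 \cdot 190 = 89300$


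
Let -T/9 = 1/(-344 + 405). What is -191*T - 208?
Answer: -10969/61 ≈ -179.82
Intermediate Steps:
T = -9/61 (T = -9/(-344 + 405) = -9/61 ≈ -0.14754)
-191*T - 208 = -191*(-9/61) - 208 = 1719/61 - 208 = -10969/61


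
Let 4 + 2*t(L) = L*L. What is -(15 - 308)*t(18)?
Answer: 46880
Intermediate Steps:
t(L) = -2 + L²/2 (t(L) = -2 + (L*L)/2 = -2 + L²/2)
-(15 - 308)*t(18) = -(15 - 308)*(-2 + (½)*18²) = -(-293)*(-2 + (½)*324) = -(-293)*(-2 + 162) = -(-293)*160 = -1*(-46880) = 46880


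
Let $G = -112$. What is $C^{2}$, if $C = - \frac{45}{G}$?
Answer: $\frac{2025}{12544} \approx 0.16143$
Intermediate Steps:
$C = \frac{45}{112}$ ($C = - \frac{45}{-112} = \left(-45\right) \left(- \frac{1}{112}\right) = \frac{45}{112} \approx 0.40179$)
$C^{2} = \left(\frac{45}{112}\right)^{2} = \frac{2025}{12544}$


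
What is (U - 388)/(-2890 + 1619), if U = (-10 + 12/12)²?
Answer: 307/1271 ≈ 0.24154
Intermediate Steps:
U = 81 (U = (-10 + 12*(1/12))² = (-10 + 1)² = (-9)² = 81)
(U - 388)/(-2890 + 1619) = (81 - 388)/(-2890 + 1619) = -307/(-1271) = -307*(-1/1271) = 307/1271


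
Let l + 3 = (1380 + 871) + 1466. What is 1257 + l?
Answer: 4971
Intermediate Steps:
l = 3714 (l = -3 + ((1380 + 871) + 1466) = -3 + (2251 + 1466) = -3 + 3717 = 3714)
1257 + l = 1257 + 3714 = 4971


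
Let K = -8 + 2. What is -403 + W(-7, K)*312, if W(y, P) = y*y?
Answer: 14885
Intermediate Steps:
K = -6
W(y, P) = y²
-403 + W(-7, K)*312 = -403 + (-7)²*312 = -403 + 49*312 = -403 + 15288 = 14885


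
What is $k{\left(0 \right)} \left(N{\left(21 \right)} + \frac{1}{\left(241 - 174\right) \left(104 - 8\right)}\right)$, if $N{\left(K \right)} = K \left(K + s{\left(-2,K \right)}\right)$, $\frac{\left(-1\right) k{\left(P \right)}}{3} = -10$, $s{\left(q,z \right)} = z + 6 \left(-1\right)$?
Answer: $\frac{24312965}{1072} \approx 22680.0$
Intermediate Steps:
$s{\left(q,z \right)} = -6 + z$ ($s{\left(q,z \right)} = z - 6 = -6 + z$)
$k{\left(P \right)} = 30$ ($k{\left(P \right)} = \left(-3\right) \left(-10\right) = 30$)
$N{\left(K \right)} = K \left(-6 + 2 K\right)$ ($N{\left(K \right)} = K \left(K + \left(-6 + K\right)\right) = K \left(-6 + 2 K\right)$)
$k{\left(0 \right)} \left(N{\left(21 \right)} + \frac{1}{\left(241 - 174\right) \left(104 - 8\right)}\right) = 30 \left(2 \cdot 21 \left(-3 + 21\right) + \frac{1}{\left(241 - 174\right) \left(104 - 8\right)}\right) = 30 \left(2 \cdot 21 \cdot 18 + \frac{1}{67 \cdot 96}\right) = 30 \left(756 + \frac{1}{6432}\right) = 30 \cdot \frac{4862593}{6432} = \frac{24312965}{1072}$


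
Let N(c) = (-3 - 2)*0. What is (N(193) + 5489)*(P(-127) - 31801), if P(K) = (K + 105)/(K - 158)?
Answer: -49748250607/285 ≈ -1.7456e+8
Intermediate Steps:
N(c) = 0 (N(c) = -5*0 = 0)
P(K) = (105 + K)/(-158 + K)
(N(193) + 5489)*(P(-127) - 31801) = (0 + 5489)*((105 - 127)/(-158 - 127) - 31801) = 5489*(-22/(-285) - 31801) = 5489*(-1/285*(-22) - 31801) = 5489*(22/285 - 31801) = 5489*(-9063263/285) = -49748250607/285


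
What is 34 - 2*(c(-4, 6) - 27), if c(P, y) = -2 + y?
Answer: 80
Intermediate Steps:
34 - 2*(c(-4, 6) - 27) = 34 - 2*((-2 + 6) - 27) = 34 - 2*(4 - 27) = 34 - 2*(-23) = 34 - 1*(-46) = 34 + 46 = 80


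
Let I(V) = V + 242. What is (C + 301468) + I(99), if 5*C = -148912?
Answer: 1360133/5 ≈ 2.7203e+5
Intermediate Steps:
C = -148912/5 (C = (1/5)*(-148912) = -148912/5 ≈ -29782.)
I(V) = 242 + V
(C + 301468) + I(99) = (-148912/5 + 301468) + (242 + 99) = 1358428/5 + 341 = 1360133/5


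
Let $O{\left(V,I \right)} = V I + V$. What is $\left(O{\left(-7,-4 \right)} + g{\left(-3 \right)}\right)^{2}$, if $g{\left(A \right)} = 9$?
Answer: $900$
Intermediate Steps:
$O{\left(V,I \right)} = V + I V$ ($O{\left(V,I \right)} = I V + V = V + I V$)
$\left(O{\left(-7,-4 \right)} + g{\left(-3 \right)}\right)^{2} = \left(- 7 \left(1 - 4\right) + 9\right)^{2} = \left(\left(-7\right) \left(-3\right) + 9\right)^{2} = \left(21 + 9\right)^{2} = 30^{2} = 900$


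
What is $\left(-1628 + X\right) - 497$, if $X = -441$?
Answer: $-2566$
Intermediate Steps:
$\left(-1628 + X\right) - 497 = \left(-1628 - 441\right) - 497 = -2069 - 497 = -2566$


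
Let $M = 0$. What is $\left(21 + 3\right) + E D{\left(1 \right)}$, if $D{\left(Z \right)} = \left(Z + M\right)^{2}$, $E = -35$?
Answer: $-11$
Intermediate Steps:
$D{\left(Z \right)} = Z^{2}$ ($D{\left(Z \right)} = \left(Z + 0\right)^{2} = Z^{2}$)
$\left(21 + 3\right) + E D{\left(1 \right)} = \left(21 + 3\right) - 35 \cdot 1^{2} = 24 - 35 = -11$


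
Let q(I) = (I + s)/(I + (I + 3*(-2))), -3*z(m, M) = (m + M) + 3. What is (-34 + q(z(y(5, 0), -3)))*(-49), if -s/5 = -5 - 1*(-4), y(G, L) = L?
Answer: 10241/6 ≈ 1706.8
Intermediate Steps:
z(m, M) = -1 - M/3 - m/3 (z(m, M) = -((m + M) + 3)/3 = -((M + m) + 3)/3 = -(3 + M + m)/3 = -1 - M/3 - m/3)
s = 5 (s = -5*(-5 - 1*(-4)) = -5*(-5 + 4) = -5*(-1) = 5)
q(I) = (5 + I)/(-6 + 2*I) (q(I) = (I + 5)/(I + (I + 3*(-2))) = (5 + I)/(I + (I - 6)) = (5 + I)/(I + (-6 + I)) = (5 + I)/(-6 + 2*I))
(-34 + q(z(y(5, 0), -3)))*(-49) = (-34 + (5 + (-1 - ⅓*(-3) - ⅓*0))/(2*(-3 + (-1 - ⅓*(-3) - ⅓*0))))*(-49) = (-34 + (5 + (-1 + 1 + 0))/(2*(-3 + (-1 + 1 + 0))))*(-49) = (-34 + (5 + 0)/(2*(-3 + 0)))*(-49) = (-34 + (½)*5/(-3))*(-49) = (-34 + (½)*(-⅓)*5)*(-49) = (-34 - ⅚)*(-49) = -209/6*(-49) = 10241/6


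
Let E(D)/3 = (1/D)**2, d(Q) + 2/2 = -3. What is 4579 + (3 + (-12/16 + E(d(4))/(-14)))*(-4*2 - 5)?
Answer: 1019183/224 ≈ 4549.9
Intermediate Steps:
d(Q) = -4 (d(Q) = -1 - 3 = -4)
E(D) = 3/D**2 (E(D) = 3*(1/D)**2 = 3/D**2)
4579 + (3 + (-12/16 + E(d(4))/(-14)))*(-4*2 - 5) = 4579 + (3 + (-12/16 + (3/(-4)**2)/(-14)))*(-4*2 - 5) = 4579 + (3 + (-12*1/16 + (3*(1/16))*(-1/14)))*(-8 - 5) = 4579 + (3 + (-3/4 + (3/16)*(-1/14)))*(-13) = 4579 + (3 + (-3/4 - 3/224))*(-13) = 4579 + (3 - 171/224)*(-13) = 4579 + (501/224)*(-13) = 4579 - 6513/224 = 1019183/224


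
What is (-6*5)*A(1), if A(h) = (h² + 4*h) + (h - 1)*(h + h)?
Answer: -150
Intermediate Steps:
A(h) = h² + 4*h + 2*h*(-1 + h) (A(h) = (h² + 4*h) + (-1 + h)*(2*h) = (h² + 4*h) + 2*h*(-1 + h) = h² + 4*h + 2*h*(-1 + h))
(-6*5)*A(1) = (-6*5)*(1*(2 + 3*1)) = -30*(2 + 3) = -30*5 = -150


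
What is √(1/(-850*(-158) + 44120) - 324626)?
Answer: I*√2583511381841995/89210 ≈ 569.76*I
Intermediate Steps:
√(1/(-850*(-158) + 44120) - 324626) = √(1/(134300 + 44120) - 324626) = √(1/178420 - 324626) = √(-57919770919/178420) = I*√2583511381841995/89210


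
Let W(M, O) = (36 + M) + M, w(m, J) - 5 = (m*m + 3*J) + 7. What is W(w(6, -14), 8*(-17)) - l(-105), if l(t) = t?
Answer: 153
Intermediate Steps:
w(m, J) = 12 + m² + 3*J (w(m, J) = 5 + ((m*m + 3*J) + 7) = 5 + ((m² + 3*J) + 7) = 5 + (7 + m² + 3*J) = 12 + m² + 3*J)
W(M, O) = 36 + 2*M
W(w(6, -14), 8*(-17)) - l(-105) = (36 + 2*(12 + 6² + 3*(-14))) - 1*(-105) = (36 + 2*(12 + 36 - 42)) + 105 = (36 + 2*6) + 105 = (36 + 12) + 105 = 48 + 105 = 153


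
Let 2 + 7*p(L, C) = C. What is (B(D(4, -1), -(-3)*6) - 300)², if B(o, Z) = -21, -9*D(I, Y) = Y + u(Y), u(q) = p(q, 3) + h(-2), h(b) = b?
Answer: 103041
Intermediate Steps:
p(L, C) = -2/7 + C/7
u(q) = -13/7 (u(q) = (-2/7 + (⅐)*3) - 2 = (-2/7 + 3/7) - 2 = ⅐ - 2 = -13/7)
D(I, Y) = 13/63 - Y/9 (D(I, Y) = -(Y - 13/7)/9 = -(-13/7 + Y)/9 = 13/63 - Y/9)
(B(D(4, -1), -(-3)*6) - 300)² = (-21 - 300)² = (-321)² = 103041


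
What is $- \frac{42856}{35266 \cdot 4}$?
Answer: $- \frac{487}{1603} \approx -0.30381$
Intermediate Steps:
$- \frac{42856}{35266 \cdot 4} = - \frac{42856}{141064} = \left(-42856\right) \frac{1}{141064} = - \frac{487}{1603}$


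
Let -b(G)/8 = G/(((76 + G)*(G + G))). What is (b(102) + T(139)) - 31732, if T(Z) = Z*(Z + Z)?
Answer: 614988/89 ≈ 6910.0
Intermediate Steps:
T(Z) = 2*Z² (T(Z) = Z*(2*Z) = 2*Z²)
b(G) = -4/(76 + G) (b(G) = -8*G/((76 + G)*(G + G)) = -8*G/((76 + G)*(2*G)) = -8*G/(2*G*(76 + G)) = -8*G*1/(2*G*(76 + G)) = -4/(76 + G))
(b(102) + T(139)) - 31732 = (-4/(76 + 102) + 2*139²) - 31732 = (-4/178 + 2*19321) - 31732 = (-4*1/178 + 38642) - 31732 = (-2/89 + 38642) - 31732 = 3439136/89 - 31732 = 614988/89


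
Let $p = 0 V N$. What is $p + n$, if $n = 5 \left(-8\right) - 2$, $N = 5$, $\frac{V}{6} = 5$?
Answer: $-42$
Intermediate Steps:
$V = 30$ ($V = 6 \cdot 5 = 30$)
$n = -42$ ($n = -40 - 2 = -42$)
$p = 0$ ($p = 0 \cdot 30 \cdot 5 = 0 \cdot 5 = 0$)
$p + n = 0 - 42 = -42$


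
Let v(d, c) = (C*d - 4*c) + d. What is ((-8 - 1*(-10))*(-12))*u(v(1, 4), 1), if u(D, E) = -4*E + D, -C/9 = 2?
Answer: 888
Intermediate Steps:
C = -18 (C = -9*2 = -18)
v(d, c) = -17*d - 4*c (v(d, c) = (-18*d - 4*c) + d = -17*d - 4*c)
u(D, E) = D - 4*E
((-8 - 1*(-10))*(-12))*u(v(1, 4), 1) = ((-8 - 1*(-10))*(-12))*((-17*1 - 4*4) - 4*1) = ((-8 + 10)*(-12))*((-17 - 16) - 4) = (2*(-12))*(-33 - 4) = -24*(-37) = 888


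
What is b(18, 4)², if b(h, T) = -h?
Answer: 324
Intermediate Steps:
b(18, 4)² = (-1*18)² = (-18)² = 324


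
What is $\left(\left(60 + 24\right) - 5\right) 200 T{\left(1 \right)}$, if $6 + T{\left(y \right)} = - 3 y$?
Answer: $-142200$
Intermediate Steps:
$T{\left(y \right)} = -6 - 3 y$
$\left(\left(60 + 24\right) - 5\right) 200 T{\left(1 \right)} = \left(\left(60 + 24\right) - 5\right) 200 \left(-6 - 3\right) = \left(84 - 5\right) 200 \left(-6 - 3\right) = 79 \cdot 200 \left(-9\right) = 15800 \left(-9\right) = -142200$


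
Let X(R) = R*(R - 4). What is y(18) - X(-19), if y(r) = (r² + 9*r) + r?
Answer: 67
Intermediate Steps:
X(R) = R*(-4 + R)
y(r) = r² + 10*r
y(18) - X(-19) = 18*(10 + 18) - (-19)*(-4 - 19) = 18*28 - (-19)*(-23) = 504 - 1*437 = 504 - 437 = 67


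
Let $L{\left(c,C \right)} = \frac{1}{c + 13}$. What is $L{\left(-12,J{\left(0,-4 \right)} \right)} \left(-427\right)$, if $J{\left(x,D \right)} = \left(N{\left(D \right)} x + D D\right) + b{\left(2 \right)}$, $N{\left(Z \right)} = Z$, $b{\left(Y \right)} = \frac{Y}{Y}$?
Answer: $-427$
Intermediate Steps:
$b{\left(Y \right)} = 1$
$J{\left(x,D \right)} = 1 + D^{2} + D x$ ($J{\left(x,D \right)} = \left(D x + D D\right) + 1 = \left(D x + D^{2}\right) + 1 = \left(D^{2} + D x\right) + 1 = 1 + D^{2} + D x$)
$L{\left(c,C \right)} = \frac{1}{13 + c}$
$L{\left(-12,J{\left(0,-4 \right)} \right)} \left(-427\right) = \frac{1}{13 - 12} \left(-427\right) = 1^{-1} \left(-427\right) = 1 \left(-427\right) = -427$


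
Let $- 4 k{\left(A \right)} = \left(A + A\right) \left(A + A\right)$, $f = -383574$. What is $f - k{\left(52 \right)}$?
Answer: $-380870$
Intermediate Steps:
$k{\left(A \right)} = - A^{2}$ ($k{\left(A \right)} = - \frac{\left(A + A\right) \left(A + A\right)}{4} = - \frac{2 A 2 A}{4} = - \frac{4 A^{2}}{4} = - A^{2}$)
$f - k{\left(52 \right)} = -383574 - - 52^{2} = -383574 - \left(-1\right) 2704 = -383574 - -2704 = -383574 + 2704 = -380870$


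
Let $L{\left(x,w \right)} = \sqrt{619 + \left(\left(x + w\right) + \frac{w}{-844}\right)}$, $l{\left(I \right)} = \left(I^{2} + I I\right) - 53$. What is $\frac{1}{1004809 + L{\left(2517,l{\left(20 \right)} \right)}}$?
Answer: $\frac{848058796}{852137107473459} - \frac{2 \sqrt{691342555}}{852137107473459} \approx 9.9515 \cdot 10^{-7}$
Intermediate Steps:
$l{\left(I \right)} = -53 + 2 I^{2}$ ($l{\left(I \right)} = \left(I^{2} + I^{2}\right) - 53 = 2 I^{2} - 53 = -53 + 2 I^{2}$)
$L{\left(x,w \right)} = \sqrt{619 + x + \frac{843 w}{844}}$ ($L{\left(x,w \right)} = \sqrt{619 + \left(\left(w + x\right) + w \left(- \frac{1}{844}\right)\right)} = \sqrt{619 + \left(\left(w + x\right) - \frac{w}{844}\right)} = \sqrt{619 + \left(x + \frac{843 w}{844}\right)} = \sqrt{619 + x + \frac{843 w}{844}}$)
$\frac{1}{1004809 + L{\left(2517,l{\left(20 \right)} \right)}} = \frac{1}{1004809 + \frac{\sqrt{110233996 + 177873 \left(-53 + 2 \cdot 20^{2}\right) + 178084 \cdot 2517}}{422}} = \frac{1}{1004809 + \frac{\sqrt{110233996 + 177873 \left(-53 + 2 \cdot 400\right) + 448237428}}{422}} = \frac{1}{1004809 + \frac{\sqrt{110233996 + 177873 \left(-53 + 800\right) + 448237428}}{422}} = \frac{1}{1004809 + \frac{\sqrt{110233996 + 177873 \cdot 747 + 448237428}}{422}} = \frac{1}{1004809 + \frac{\sqrt{110233996 + 132871131 + 448237428}}{422}} = \frac{1}{1004809 + \frac{\sqrt{691342555}}{422}}$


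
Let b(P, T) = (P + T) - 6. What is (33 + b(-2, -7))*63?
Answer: 1134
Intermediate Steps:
b(P, T) = -6 + P + T
(33 + b(-2, -7))*63 = (33 + (-6 - 2 - 7))*63 = (33 - 15)*63 = 18*63 = 1134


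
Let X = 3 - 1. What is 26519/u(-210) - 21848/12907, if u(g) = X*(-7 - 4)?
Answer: -342761389/283954 ≈ -1207.1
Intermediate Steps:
X = 2
u(g) = -22 (u(g) = 2*(-7 - 4) = 2*(-11) = -22)
26519/u(-210) - 21848/12907 = 26519/(-22) - 21848/12907 = 26519*(-1/22) - 21848*1/12907 = -26519/22 - 21848/12907 = -342761389/283954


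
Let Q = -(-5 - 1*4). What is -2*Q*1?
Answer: -18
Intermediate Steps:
Q = 9 (Q = -(-5 - 4) = -1*(-9) = 9)
-2*Q*1 = -2*9*1 = -18*1 = -18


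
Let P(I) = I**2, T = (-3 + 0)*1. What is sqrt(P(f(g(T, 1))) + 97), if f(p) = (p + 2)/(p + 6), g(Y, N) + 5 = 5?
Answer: sqrt(874)/3 ≈ 9.8545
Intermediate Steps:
T = -3 (T = -3*1 = -3)
g(Y, N) = 0 (g(Y, N) = -5 + 5 = 0)
f(p) = (2 + p)/(6 + p)
sqrt(P(f(g(T, 1))) + 97) = sqrt(((2 + 0)/(6 + 0))**2 + 97) = sqrt((2/6)**2 + 97) = sqrt(((1/6)*2)**2 + 97) = sqrt((1/3)**2 + 97) = sqrt(1/9 + 97) = sqrt(874/9) = sqrt(874)/3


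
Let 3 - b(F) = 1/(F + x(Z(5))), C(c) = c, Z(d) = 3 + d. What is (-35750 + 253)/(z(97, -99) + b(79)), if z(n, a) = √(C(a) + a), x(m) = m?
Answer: -401471070/783131 + 806030379*I*√22/1566262 ≈ -512.65 + 2413.8*I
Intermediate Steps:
b(F) = 3 - 1/(8 + F) (b(F) = 3 - 1/(F + (3 + 5)) = 3 - 1/(F + 8) = 3 - 1/(8 + F))
z(n, a) = √2*√a (z(n, a) = √(a + a) = √(2*a) = √2*√a)
(-35750 + 253)/(z(97, -99) + b(79)) = (-35750 + 253)/(√2*√(-99) + (23 + 3*79)/(8 + 79)) = -35497/(√2*(3*I*√11) + (23 + 237)/87) = -35497/(3*I*√22 + (1/87)*260) = -35497/(3*I*√22 + 260/87) = -35497/(260/87 + 3*I*√22)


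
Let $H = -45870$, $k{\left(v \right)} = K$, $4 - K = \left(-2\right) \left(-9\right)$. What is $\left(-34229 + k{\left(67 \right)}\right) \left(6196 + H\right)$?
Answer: $1358556782$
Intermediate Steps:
$K = -14$ ($K = 4 - \left(-2\right) \left(-9\right) = 4 - 18 = -14$)
$k{\left(v \right)} = -14$
$\left(-34229 + k{\left(67 \right)}\right) \left(6196 + H\right) = \left(-34229 - 14\right) \left(6196 - 45870\right) = \left(-34243\right) \left(-39674\right) = 1358556782$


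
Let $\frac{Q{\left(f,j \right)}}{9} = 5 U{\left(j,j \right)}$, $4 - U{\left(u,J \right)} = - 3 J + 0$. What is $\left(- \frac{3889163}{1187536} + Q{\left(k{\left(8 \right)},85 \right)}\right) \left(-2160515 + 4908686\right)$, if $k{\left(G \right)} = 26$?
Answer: $\frac{38026010436054807}{1187536} \approx 3.2021 \cdot 10^{10}$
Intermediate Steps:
$U{\left(u,J \right)} = 4 + 3 J$ ($U{\left(u,J \right)} = 4 - \left(- 3 J + 0\right) = 4 - - 3 J = 4 + 3 J$)
$Q{\left(f,j \right)} = 180 + 135 j$ ($Q{\left(f,j \right)} = 9 \cdot 5 \left(4 + 3 j\right) = 9 \left(20 + 15 j\right) = 180 + 135 j$)
$\left(- \frac{3889163}{1187536} + Q{\left(k{\left(8 \right)},85 \right)}\right) \left(-2160515 + 4908686\right) = \left(- \frac{3889163}{1187536} + \left(180 + 135 \cdot 85\right)\right) \left(-2160515 + 4908686\right) = \left(\left(-3889163\right) \frac{1}{1187536} + \left(180 + 11475\right)\right) 2748171 = \left(- \frac{3889163}{1187536} + 11655\right) 2748171 = \frac{13836842917}{1187536} \cdot 2748171 = \frac{38026010436054807}{1187536}$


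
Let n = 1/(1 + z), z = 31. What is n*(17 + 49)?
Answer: 33/16 ≈ 2.0625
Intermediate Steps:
n = 1/32 (n = 1/(1 + 31) = 1/32 ≈ 0.031250)
n*(17 + 49) = (17 + 49)/32 = (1/32)*66 = 33/16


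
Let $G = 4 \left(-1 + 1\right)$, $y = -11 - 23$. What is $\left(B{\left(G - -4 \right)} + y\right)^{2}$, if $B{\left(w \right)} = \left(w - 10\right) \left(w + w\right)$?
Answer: $6724$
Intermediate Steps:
$y = -34$
$G = 0$ ($G = 4 \cdot 0 = 0$)
$B{\left(w \right)} = 2 w \left(-10 + w\right)$ ($B{\left(w \right)} = \left(-10 + w\right) 2 w = 2 w \left(-10 + w\right)$)
$\left(B{\left(G - -4 \right)} + y\right)^{2} = \left(2 \left(0 - -4\right) \left(-10 + \left(0 - -4\right)\right) - 34\right)^{2} = \left(2 \left(0 + 4\right) \left(-10 + \left(0 + 4\right)\right) - 34\right)^{2} = \left(2 \cdot 4 \left(-10 + 4\right) - 34\right)^{2} = \left(2 \cdot 4 \left(-6\right) - 34\right)^{2} = \left(-48 - 34\right)^{2} = \left(-82\right)^{2} = 6724$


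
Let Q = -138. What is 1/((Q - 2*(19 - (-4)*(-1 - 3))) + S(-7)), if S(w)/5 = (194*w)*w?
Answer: 1/47386 ≈ 2.1103e-5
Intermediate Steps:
S(w) = 970*w² (S(w) = 5*((194*w)*w) = 5*(194*w²) = 970*w²)
1/((Q - 2*(19 - (-4)*(-1 - 3))) + S(-7)) = 1/((-138 - 2*(19 - (-4)*(-1 - 3))) + 970*(-7)²) = 1/((-138 - 2*(19 - (-4)*(-4))) + 970*49) = 1/((-138 - 2*(19 - 1*16)) + 47530) = 1/((-138 - 2*(19 - 16)) + 47530) = 1/((-138 - 2*3) + 47530) = 1/((-138 - 6) + 47530) = 1/(-144 + 47530) = 1/47386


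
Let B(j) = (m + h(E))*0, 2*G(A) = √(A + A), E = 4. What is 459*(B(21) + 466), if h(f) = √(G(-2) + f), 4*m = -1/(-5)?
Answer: 213894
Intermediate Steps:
G(A) = √2*√A/2 (G(A) = √(A + A)/2 = √(2*A)/2 = (√2*√A)/2 = √2*√A/2)
m = 1/20 (m = (-1/(-5))/4 = (-1*(-⅕))/4 = (¼)*(⅕) = 1/20 ≈ 0.050000)
h(f) = √(I + f) (h(f) = √(√2*√(-2)/2 + f) = √(√2*(I*√2)/2 + f) = √(I + f))
B(j) = 0 (B(j) = (1/20 + √(I + 4))*0 = (1/20 + √(4 + I))*0 = 0)
459*(B(21) + 466) = 459*(0 + 466) = 459*466 = 213894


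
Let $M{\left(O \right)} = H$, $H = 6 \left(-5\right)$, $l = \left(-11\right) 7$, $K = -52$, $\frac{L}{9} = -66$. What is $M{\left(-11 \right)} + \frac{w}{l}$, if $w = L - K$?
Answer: $- \frac{1768}{77} \approx -22.961$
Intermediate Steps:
$L = -594$ ($L = 9 \left(-66\right) = -594$)
$l = -77$
$w = -542$ ($w = -594 - -52 = -594 + 52 = -542$)
$H = -30$
$M{\left(O \right)} = -30$
$M{\left(-11 \right)} + \frac{w}{l} = -30 - \frac{542}{-77} = -30 - - \frac{542}{77} = -30 + \frac{542}{77} = - \frac{1768}{77}$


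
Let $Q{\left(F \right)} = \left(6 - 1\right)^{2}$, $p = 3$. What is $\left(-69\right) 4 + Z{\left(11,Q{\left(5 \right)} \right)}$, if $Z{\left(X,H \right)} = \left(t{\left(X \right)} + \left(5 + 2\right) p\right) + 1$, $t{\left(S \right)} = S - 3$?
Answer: $-246$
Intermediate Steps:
$t{\left(S \right)} = -3 + S$
$Q{\left(F \right)} = 25$ ($Q{\left(F \right)} = 5^{2} = 25$)
$Z{\left(X,H \right)} = 19 + X$ ($Z{\left(X,H \right)} = \left(\left(-3 + X\right) + \left(5 + 2\right) 3\right) + 1 = \left(\left(-3 + X\right) + 7 \cdot 3\right) + 1 = \left(\left(-3 + X\right) + 21\right) + 1 = \left(18 + X\right) + 1 = 19 + X$)
$\left(-69\right) 4 + Z{\left(11,Q{\left(5 \right)} \right)} = \left(-69\right) 4 + \left(19 + 11\right) = -276 + 30 = -246$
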